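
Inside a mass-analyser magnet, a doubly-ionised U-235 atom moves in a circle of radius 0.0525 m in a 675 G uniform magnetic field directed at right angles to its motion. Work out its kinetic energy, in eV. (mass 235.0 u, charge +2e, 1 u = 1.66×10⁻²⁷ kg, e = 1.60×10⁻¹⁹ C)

K ≈ 10.3 eV

v = qBr/m = (2×1.60×10^-19)(0.0675)(0.0525) / (3.90×10^-25) = 2910 m/s.
K = ½mv² = 0.5·(3.90×10^-25)·(2910)² = 1.65×10^-18 J = 10.3 eV.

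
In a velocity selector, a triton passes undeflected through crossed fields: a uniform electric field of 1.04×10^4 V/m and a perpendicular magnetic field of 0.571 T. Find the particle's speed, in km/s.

For zero net force, qE = qvB, so v = E/B.
v = (1.04×10^4) / (0.571) = 1.82×10^4 m/s.

v ≈ 18.2 km/s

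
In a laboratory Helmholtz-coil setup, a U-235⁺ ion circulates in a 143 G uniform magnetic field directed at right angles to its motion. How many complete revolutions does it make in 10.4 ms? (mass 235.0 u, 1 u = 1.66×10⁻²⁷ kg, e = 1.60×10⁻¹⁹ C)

T = 2πm/(qB) = 2π(3.901×10^-25) / [(1×1.60×10^-19)(0.0143)] = 1.0713×10^-3 s.
N = t/T = 0.0104 / 1.0713×10^-3 ≈ 9.71, so 9 complete revolutions.

N = 9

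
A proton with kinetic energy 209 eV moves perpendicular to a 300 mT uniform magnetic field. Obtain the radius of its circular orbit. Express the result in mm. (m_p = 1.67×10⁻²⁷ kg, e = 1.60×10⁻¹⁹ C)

Convert the energy: K = 209 eV = 3.34×10^-17 J.
v = √(2K/m) = √(2·3.34×10^-17/1.67×10^-27) = 2.00×10^5 m/s.
r = mv/(qB) = (1.67×10^-27)(2.00×10^5) / [(1×1.60×10^-19)(0.300)] = 6.96×10^-3 m.

r ≈ 6.96 mm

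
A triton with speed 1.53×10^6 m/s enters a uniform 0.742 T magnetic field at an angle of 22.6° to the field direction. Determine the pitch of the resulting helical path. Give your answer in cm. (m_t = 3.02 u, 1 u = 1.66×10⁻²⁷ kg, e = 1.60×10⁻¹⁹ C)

The velocity component along B is v∥ = v cos22.6° = 1.41×10^6 m/s.
The cyclotron period T = 2πm/(qB) = 2.65×10^-7 s is set by m, q, B alone.
Pitch = v∥·T = (1.41×10^6)(2.65×10^-7) = 0.375 m.

pitch ≈ 37.5 cm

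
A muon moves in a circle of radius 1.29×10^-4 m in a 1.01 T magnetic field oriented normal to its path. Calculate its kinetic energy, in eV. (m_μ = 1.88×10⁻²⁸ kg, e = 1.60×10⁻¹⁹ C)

K ≈ 7.22 eV

v = qBr/m = (1×1.60×10^-19)(1.01)(1.29×10^-4) / (1.88×10^-28) = 1.11×10^5 m/s.
K = ½mv² = 0.5·(1.88×10^-28)·(1.11×10^5)² = 1.16×10^-18 J = 7.22 eV.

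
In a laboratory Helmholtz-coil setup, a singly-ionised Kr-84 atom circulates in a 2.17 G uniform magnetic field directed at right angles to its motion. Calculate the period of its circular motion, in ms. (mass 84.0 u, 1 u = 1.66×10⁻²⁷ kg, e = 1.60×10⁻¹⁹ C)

T ≈ 25.2 ms

The cyclotron period is independent of speed: T = 2πm/(qB).
T = 2π(1.39×10^-25) / [(1×1.60×10^-19)(2.17×10^-4)] = 0.0252 s.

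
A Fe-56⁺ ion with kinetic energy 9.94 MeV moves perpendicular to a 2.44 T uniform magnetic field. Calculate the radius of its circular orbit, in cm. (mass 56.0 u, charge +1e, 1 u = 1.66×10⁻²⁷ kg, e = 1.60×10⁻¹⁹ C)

r ≈ 139 cm

Convert the energy: K = 9.94 MeV = 1.59×10^-12 J.
v = √(2K/m) = √(2·1.59×10^-12/9.30×10^-26) = 5.85×10^6 m/s.
r = mv/(qB) = (9.30×10^-26)(5.85×10^6) / [(1×1.60×10^-19)(2.44)] = 1.39 m.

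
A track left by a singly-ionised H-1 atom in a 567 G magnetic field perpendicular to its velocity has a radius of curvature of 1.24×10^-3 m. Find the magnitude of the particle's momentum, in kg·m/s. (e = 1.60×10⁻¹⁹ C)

Since qvB = mv²/r, the momentum p = mv = qBr.
p = (1×1.60×10^-19)(0.0567)(1.24×10^-3) = 1.12×10^-23 kg·m/s.

p ≈ 1.12×10^-23 kg·m/s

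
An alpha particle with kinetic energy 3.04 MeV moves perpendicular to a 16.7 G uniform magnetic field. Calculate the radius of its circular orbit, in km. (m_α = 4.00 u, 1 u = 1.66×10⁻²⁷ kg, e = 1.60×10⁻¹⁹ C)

r ≈ 0.150 km

Convert the energy: K = 3.04 MeV = 4.86×10^-13 J.
v = √(2K/m) = √(2·4.86×10^-13/6.64×10^-27) = 1.21×10^7 m/s.
r = mv/(qB) = (6.64×10^-27)(1.21×10^7) / [(2×1.60×10^-19)(1.67×10^-3)] = 150 m.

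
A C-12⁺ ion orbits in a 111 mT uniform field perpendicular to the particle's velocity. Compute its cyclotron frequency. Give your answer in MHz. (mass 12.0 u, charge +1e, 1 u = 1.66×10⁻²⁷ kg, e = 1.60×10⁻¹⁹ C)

f ≈ 0.142 MHz

f = qB/(2πm) = (1×1.60×10^-19)(0.111) / [2π(1.99×10^-26)] = 1.42×10^5 Hz.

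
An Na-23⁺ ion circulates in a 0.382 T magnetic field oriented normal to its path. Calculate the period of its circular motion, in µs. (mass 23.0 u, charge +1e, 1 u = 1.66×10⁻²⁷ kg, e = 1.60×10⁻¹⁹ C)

T ≈ 3.92 µs

The cyclotron period is independent of speed: T = 2πm/(qB).
T = 2π(3.82×10^-26) / [(1×1.60×10^-19)(0.382)] = 3.92×10^-6 s.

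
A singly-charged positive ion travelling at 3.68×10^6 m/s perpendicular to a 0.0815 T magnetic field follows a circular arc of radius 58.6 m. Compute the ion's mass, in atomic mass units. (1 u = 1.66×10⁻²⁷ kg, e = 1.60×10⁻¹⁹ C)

qvB = mv²/r ⇒ m = qBr/v.
m = (1×1.60×10^-19)(0.0815)(58.6) / (3.68×10^6) = 2.08×10^-25 kg = 125 u.

m ≈ 125 u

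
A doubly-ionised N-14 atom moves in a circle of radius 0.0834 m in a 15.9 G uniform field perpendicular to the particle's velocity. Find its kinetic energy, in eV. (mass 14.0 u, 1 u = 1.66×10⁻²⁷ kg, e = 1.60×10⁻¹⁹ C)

K ≈ 0.242 eV

v = qBr/m = (2×1.60×10^-19)(1.59×10^-3)(0.0834) / (2.32×10^-26) = 1830 m/s.
K = ½mv² = 0.5·(2.32×10^-26)·(1830)² = 3.87×10^-20 J = 0.242 eV.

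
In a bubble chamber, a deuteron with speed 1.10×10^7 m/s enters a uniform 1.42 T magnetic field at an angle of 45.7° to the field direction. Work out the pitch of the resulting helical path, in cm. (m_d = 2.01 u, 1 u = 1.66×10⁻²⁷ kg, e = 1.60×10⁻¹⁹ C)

The velocity component along B is v∥ = v cos45.7° = 7.68×10^6 m/s.
The cyclotron period T = 2πm/(qB) = 9.23×10^-8 s is set by m, q, B alone.
Pitch = v∥·T = (7.68×10^6)(9.23×10^-8) = 0.709 m.

pitch ≈ 70.9 cm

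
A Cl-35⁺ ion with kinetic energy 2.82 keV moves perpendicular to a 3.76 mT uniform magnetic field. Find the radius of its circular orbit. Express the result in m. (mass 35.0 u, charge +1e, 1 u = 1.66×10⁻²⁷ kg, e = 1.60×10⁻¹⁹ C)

Convert the energy: K = 2.82 keV = 4.51×10^-16 J.
v = √(2K/m) = √(2·4.51×10^-16/5.81×10^-26) = 1.25×10^5 m/s.
r = mv/(qB) = (5.81×10^-26)(1.25×10^5) / [(1×1.60×10^-19)(3.76×10^-3)] = 12.0 m.

r ≈ 12.0 m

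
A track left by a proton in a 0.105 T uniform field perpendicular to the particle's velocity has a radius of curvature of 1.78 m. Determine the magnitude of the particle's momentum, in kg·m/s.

p ≈ 2.99×10^-20 kg·m/s

Since qvB = mv²/r, the momentum p = mv = qBr.
p = (1×1.60×10^-19)(0.105)(1.78) = 2.99×10^-20 kg·m/s.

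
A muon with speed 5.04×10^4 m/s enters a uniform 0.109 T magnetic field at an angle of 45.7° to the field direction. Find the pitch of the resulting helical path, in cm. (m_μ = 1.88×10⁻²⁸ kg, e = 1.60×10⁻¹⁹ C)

The velocity component along B is v∥ = v cos45.7° = 3.52×10^4 m/s.
The cyclotron period T = 2πm/(qB) = 6.77×10^-8 s is set by m, q, B alone.
Pitch = v∥·T = (3.52×10^4)(6.77×10^-8) = 2.38×10^-3 m.

pitch ≈ 0.238 cm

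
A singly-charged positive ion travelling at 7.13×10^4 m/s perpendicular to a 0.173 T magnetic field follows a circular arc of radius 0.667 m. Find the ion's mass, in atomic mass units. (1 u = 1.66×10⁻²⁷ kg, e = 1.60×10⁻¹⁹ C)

m ≈ 156 u

qvB = mv²/r ⇒ m = qBr/v.
m = (1×1.60×10^-19)(0.173)(0.667) / (7.13×10^4) = 2.59×10^-25 kg = 156 u.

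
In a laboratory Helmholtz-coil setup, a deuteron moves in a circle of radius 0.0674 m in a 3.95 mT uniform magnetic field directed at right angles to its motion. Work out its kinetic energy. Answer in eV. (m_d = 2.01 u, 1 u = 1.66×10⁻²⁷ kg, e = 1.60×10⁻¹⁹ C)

K ≈ 1.70 eV

v = qBr/m = (1×1.60×10^-19)(3.95×10^-3)(0.0674) / (3.34×10^-27) = 1.28×10^4 m/s.
K = ½mv² = 0.5·(3.34×10^-27)·(1.28×10^4)² = 2.72×10^-19 J = 1.70 eV.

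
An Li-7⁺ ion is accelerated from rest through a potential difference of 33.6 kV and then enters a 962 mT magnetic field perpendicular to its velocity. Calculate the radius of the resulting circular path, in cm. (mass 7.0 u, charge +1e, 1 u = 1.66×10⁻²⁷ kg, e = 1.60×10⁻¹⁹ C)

r ≈ 7.26 cm

The kinetic energy gained is K = qV = (1×1.60×10^-19)(3.36×10^4) = 5.38×10^-15 J.
v = √(2K/m) = 9.62×10^5 m/s.
r = mv/(qB) = (1.16×10^-26)(9.62×10^5) / [(1×1.60×10^-19)(0.962)] = 0.0726 m.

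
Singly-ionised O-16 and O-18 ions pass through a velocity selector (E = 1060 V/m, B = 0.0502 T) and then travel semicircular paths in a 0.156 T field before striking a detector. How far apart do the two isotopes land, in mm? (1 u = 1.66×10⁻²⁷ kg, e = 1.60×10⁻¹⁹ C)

Both emerge at v = E/B₁ = 2.11×10^4 m/s.
r = mv/(qB₂), so r₁ = 0.02247 m and r₂ = 0.02528 m, giving Δr = 2.81×10^-3 m.
After a semicircle each ion lands a diameter 2r from the entry slit, so the separation is 2Δr = 5.62×10^-3 m.

Δd ≈ 5.62 mm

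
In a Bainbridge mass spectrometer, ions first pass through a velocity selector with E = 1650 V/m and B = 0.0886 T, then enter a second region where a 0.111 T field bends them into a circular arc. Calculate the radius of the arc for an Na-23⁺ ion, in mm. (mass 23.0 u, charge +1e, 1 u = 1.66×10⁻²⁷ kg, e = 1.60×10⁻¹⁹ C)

The selector passes v = E/B = 1650/0.0886 = 1.86×10^4 m/s.
In the deflection region, r = mv/(qB₂) = (3.82×10^-26)(1.86×10^4) / [(1×1.60×10^-19)(0.111)] = 0.0400 m.

r ≈ 40.0 mm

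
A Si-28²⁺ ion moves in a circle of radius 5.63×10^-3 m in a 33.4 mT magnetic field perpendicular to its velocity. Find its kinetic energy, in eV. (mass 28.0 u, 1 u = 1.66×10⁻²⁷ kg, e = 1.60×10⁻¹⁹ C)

v = qBr/m = (2×1.60×10^-19)(0.0334)(5.63×10^-3) / (4.65×10^-26) = 1290 m/s.
K = ½mv² = 0.5·(4.65×10^-26)·(1290)² = 3.90×10^-20 J = 0.243 eV.

K ≈ 0.243 eV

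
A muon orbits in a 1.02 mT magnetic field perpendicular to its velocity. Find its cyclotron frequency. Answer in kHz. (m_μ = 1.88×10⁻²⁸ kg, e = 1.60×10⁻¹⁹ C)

f = qB/(2πm) = (1×1.60×10^-19)(1.02×10^-3) / [2π(1.88×10^-28)] = 1.38×10^5 Hz.

f ≈ 138 kHz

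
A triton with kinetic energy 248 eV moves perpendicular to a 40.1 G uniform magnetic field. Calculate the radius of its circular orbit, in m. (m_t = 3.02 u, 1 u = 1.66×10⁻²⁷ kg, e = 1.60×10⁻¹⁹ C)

r ≈ 0.983 m

Convert the energy: K = 248 eV = 3.97×10^-17 J.
v = √(2K/m) = √(2·3.97×10^-17/5.01×10^-27) = 1.26×10^5 m/s.
r = mv/(qB) = (5.01×10^-27)(1.26×10^5) / [(1×1.60×10^-19)(4.01×10^-3)] = 0.983 m.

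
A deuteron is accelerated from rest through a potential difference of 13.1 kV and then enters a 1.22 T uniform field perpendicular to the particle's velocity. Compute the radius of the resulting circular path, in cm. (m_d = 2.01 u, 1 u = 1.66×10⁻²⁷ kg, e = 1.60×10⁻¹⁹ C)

The kinetic energy gained is K = qV = (1×1.60×10^-19)(1.31×10^4) = 2.10×10^-15 J.
v = √(2K/m) = 1.12×10^6 m/s.
r = mv/(qB) = (3.34×10^-27)(1.12×10^6) / [(1×1.60×10^-19)(1.22)] = 0.0192 m.

r ≈ 1.92 cm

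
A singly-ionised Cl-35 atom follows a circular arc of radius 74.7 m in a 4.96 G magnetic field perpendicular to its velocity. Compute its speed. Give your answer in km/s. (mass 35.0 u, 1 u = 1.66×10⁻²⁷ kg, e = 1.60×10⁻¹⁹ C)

v ≈ 102 km/s

From qvB = mv²/r, v = qBr/m.
v = (1×1.60×10^-19)(4.96×10^-4)(74.7) / (5.81×10^-26) = 1.02×10^5 m/s.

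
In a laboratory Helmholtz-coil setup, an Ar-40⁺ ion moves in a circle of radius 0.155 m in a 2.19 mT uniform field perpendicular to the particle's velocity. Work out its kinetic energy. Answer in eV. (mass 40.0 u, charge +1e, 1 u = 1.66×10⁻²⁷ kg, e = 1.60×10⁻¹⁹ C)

K ≈ 0.139 eV

v = qBr/m = (1×1.60×10^-19)(2.19×10^-3)(0.155) / (6.64×10^-26) = 818 m/s.
K = ½mv² = 0.5·(6.64×10^-26)·(818)² = 2.22×10^-20 J = 0.139 eV.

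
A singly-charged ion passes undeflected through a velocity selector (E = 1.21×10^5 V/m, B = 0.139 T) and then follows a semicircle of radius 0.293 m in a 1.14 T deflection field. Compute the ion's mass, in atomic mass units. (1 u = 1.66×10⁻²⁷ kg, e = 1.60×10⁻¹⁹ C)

m ≈ 37.0 u

v = E/B₁ = 8.71×10^5 m/s.
From r = mv/(qB₂), m = qB₂r/v = (1×1.60×10^-19)(1.14)(0.293) / (8.71×10^5) = 6.14×10^-26 kg.
In atomic mass units: m = 6.14×10^-26 / 1.66×10^-27 = 37.0 u.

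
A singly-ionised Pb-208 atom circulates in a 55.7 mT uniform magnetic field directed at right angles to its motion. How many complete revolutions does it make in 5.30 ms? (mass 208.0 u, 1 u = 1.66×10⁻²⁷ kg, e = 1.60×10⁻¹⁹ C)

N = 21

T = 2πm/(qB) = 2π(3.4528×10^-25) / [(1×1.60×10^-19)(0.0557)] = 2.4343×10^-4 s.
N = t/T = 5.30×10^-3 / 2.4343×10^-4 ≈ 21.77, so 21 complete revolutions.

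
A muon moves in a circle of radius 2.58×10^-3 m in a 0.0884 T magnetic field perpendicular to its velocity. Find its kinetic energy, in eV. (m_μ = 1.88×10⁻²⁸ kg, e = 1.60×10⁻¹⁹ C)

v = qBr/m = (1×1.60×10^-19)(0.0884)(2.58×10^-3) / (1.88×10^-28) = 1.94×10^5 m/s.
K = ½mv² = 0.5·(1.88×10^-28)·(1.94×10^5)² = 3.54×10^-18 J = 22.1 eV.

K ≈ 22.1 eV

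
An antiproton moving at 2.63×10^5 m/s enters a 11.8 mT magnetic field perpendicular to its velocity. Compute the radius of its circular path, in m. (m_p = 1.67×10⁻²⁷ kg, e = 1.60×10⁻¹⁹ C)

r ≈ 0.233 m

The magnetic force provides the centripetal force: qvB = mv²/r, so r = mv/(qB).
r = (1.67×10^-27 kg)(2.63×10^5 m/s) / [(1×1.60×10^-19 C)(0.0118 T)] = 0.233 m.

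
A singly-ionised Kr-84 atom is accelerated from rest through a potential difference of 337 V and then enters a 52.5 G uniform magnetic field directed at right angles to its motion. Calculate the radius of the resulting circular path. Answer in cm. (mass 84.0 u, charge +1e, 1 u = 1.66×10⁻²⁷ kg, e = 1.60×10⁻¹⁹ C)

The kinetic energy gained is K = qV = (1×1.60×10^-19)(337) = 5.39×10^-17 J.
v = √(2K/m) = 2.78×10^4 m/s.
r = mv/(qB) = (1.39×10^-25)(2.78×10^4) / [(1×1.60×10^-19)(5.25×10^-3)] = 4.62 m.

r ≈ 462 cm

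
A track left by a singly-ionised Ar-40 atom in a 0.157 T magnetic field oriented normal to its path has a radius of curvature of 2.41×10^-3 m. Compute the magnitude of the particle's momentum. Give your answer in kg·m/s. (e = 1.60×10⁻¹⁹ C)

p ≈ 6.05×10^-23 kg·m/s

Since qvB = mv²/r, the momentum p = mv = qBr.
p = (1×1.60×10^-19)(0.157)(2.41×10^-3) = 6.05×10^-23 kg·m/s.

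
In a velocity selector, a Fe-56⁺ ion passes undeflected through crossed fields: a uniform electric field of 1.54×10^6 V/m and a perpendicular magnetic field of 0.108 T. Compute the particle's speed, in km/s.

For zero net force, qE = qvB, so v = E/B.
v = (1.54×10^6) / (0.108) = 1.43×10^7 m/s.

v ≈ 14300 km/s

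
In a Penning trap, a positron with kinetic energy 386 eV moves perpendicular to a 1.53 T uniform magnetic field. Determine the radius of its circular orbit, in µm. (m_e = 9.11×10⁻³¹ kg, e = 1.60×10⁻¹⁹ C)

Convert the energy: K = 386 eV = 6.18×10^-17 J.
v = √(2K/m) = √(2·6.18×10^-17/9.11×10^-31) = 1.16×10^7 m/s.
r = mv/(qB) = (9.11×10^-31)(1.16×10^7) / [(1×1.60×10^-19)(1.53)] = 4.33×10^-5 m.

r ≈ 43.3 µm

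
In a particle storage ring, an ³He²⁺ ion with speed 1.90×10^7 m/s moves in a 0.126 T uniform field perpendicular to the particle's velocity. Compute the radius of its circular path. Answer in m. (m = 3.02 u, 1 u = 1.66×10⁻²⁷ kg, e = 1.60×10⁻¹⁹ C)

r ≈ 2.36 m

The magnetic force provides the centripetal force: qvB = mv²/r, so r = mv/(qB).
r = (5.01×10^-27 kg)(1.90×10^7 m/s) / [(2×1.60×10^-19 C)(0.126 T)] = 2.36 m.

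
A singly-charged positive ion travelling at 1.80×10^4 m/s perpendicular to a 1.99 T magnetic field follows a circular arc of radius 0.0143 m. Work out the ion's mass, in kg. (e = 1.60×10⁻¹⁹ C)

qvB = mv²/r ⇒ m = qBr/v.
m = (1×1.60×10^-19)(1.99)(0.0143) / (1.80×10^4) = 2.53×10^-25 kg.

m ≈ 2.53×10^-25 kg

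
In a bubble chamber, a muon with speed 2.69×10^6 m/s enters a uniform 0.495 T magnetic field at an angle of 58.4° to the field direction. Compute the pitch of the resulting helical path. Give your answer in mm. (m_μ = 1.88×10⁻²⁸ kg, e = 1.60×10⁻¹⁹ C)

pitch ≈ 21.0 mm

The velocity component along B is v∥ = v cos58.4° = 1.41×10^6 m/s.
The cyclotron period T = 2πm/(qB) = 1.49×10^-8 s is set by m, q, B alone.
Pitch = v∥·T = (1.41×10^6)(1.49×10^-8) = 0.0210 m.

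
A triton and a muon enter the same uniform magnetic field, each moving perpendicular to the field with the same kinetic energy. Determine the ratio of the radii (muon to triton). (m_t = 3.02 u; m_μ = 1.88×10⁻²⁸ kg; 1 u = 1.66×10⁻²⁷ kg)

r = √(2mK)/(qB) ⇒ at equal K, r ∝ √m/q.
r_{muon}/r_{triton} = 0.194.

ratio ≈ 0.194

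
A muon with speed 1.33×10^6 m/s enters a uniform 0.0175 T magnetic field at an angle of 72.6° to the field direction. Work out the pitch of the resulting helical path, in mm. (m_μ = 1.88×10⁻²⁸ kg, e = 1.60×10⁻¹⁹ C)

pitch ≈ 168 mm

The velocity component along B is v∥ = v cos72.6° = 3.98×10^5 m/s.
The cyclotron period T = 2πm/(qB) = 4.22×10^-7 s is set by m, q, B alone.
Pitch = v∥·T = (3.98×10^5)(4.22×10^-7) = 0.168 m.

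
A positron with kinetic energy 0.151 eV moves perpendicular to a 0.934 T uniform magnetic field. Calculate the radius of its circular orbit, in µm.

Convert the energy: K = 0.151 eV = 2.42×10^-20 J.
v = √(2K/m) = √(2·2.42×10^-20/9.11×10^-31) = 2.30×10^5 m/s.
r = mv/(qB) = (9.11×10^-31)(2.30×10^5) / [(1×1.60×10^-19)(0.934)] = 1.40×10^-6 m.

r ≈ 1.40 µm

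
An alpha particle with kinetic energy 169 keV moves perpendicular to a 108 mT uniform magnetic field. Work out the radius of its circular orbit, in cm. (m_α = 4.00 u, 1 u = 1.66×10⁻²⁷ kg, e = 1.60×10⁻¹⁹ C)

Convert the energy: K = 169 keV = 2.70×10^-14 J.
v = √(2K/m) = √(2·2.70×10^-14/6.64×10^-27) = 2.85×10^6 m/s.
r = mv/(qB) = (6.64×10^-27)(2.85×10^6) / [(2×1.60×10^-19)(0.108)] = 0.548 m.

r ≈ 54.8 cm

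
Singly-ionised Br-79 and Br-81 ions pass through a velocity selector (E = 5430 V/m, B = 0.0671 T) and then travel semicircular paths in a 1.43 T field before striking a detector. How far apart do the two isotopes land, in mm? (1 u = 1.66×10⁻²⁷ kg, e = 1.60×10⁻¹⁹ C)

Both emerge at v = E/B₁ = 8.09×10^4 m/s.
r = mv/(qB₂), so r₁ = 0.04638 m and r₂ = 0.04756 m, giving Δr = 1.17×10^-3 m.
After a semicircle each ion lands a diameter 2r from the entry slit, so the separation is 2Δr = 2.35×10^-3 m.

Δd ≈ 2.35 mm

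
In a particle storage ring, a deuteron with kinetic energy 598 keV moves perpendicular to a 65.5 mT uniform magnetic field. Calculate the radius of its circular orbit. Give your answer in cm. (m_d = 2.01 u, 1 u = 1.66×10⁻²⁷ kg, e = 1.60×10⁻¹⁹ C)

r ≈ 241 cm

Convert the energy: K = 598 keV = 9.57×10^-14 J.
v = √(2K/m) = √(2·9.57×10^-14/3.34×10^-27) = 7.57×10^6 m/s.
r = mv/(qB) = (3.34×10^-27)(7.57×10^6) / [(1×1.60×10^-19)(0.0655)] = 2.41 m.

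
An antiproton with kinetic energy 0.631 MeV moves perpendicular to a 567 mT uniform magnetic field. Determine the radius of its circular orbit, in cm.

Convert the energy: K = 0.631 MeV = 1.01×10^-13 J.
v = √(2K/m) = √(2·1.01×10^-13/1.67×10^-27) = 1.10×10^7 m/s.
r = mv/(qB) = (1.67×10^-27)(1.10×10^7) / [(1×1.60×10^-19)(0.567)] = 0.202 m.

r ≈ 20.2 cm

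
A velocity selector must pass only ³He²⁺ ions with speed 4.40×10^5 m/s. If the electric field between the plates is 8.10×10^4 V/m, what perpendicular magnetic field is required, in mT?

qE = qvB ⇒ B = E/v = (8.10×10^4) / (4.40×10^5) = 0.184 T.

B ≈ 184 mT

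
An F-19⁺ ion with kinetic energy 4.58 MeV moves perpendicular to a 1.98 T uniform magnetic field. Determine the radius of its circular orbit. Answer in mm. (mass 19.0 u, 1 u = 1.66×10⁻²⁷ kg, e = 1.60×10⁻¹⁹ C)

r ≈ 679 mm

Convert the energy: K = 4.58 MeV = 7.33×10^-13 J.
v = √(2K/m) = √(2·7.33×10^-13/3.15×10^-26) = 6.82×10^6 m/s.
r = mv/(qB) = (3.15×10^-26)(6.82×10^6) / [(1×1.60×10^-19)(1.98)] = 0.679 m.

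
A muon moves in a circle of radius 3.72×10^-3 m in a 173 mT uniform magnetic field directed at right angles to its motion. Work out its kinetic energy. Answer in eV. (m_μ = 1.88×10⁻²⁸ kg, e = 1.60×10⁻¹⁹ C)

K ≈ 176 eV

v = qBr/m = (1×1.60×10^-19)(0.173)(3.72×10^-3) / (1.88×10^-28) = 5.48×10^5 m/s.
K = ½mv² = 0.5·(1.88×10^-28)·(5.48×10^5)² = 2.82×10^-17 J = 176 eV.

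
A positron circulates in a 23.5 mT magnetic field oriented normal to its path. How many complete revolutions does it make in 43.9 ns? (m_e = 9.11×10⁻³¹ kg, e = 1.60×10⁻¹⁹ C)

T = 2πm/(qB) = 2π(9.11×10^-31) / [(1×1.60×10^-19)(0.0235)] = 1.5223×10^-9 s.
N = t/T = 4.39×10^-8 / 1.5223×10^-9 ≈ 28.84, so 28 complete revolutions.

N = 28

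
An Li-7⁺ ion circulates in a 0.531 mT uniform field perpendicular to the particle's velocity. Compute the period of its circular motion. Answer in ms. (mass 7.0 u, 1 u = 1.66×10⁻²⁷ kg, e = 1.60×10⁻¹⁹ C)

T ≈ 0.859 ms

The cyclotron period is independent of speed: T = 2πm/(qB).
T = 2π(1.16×10^-26) / [(1×1.60×10^-19)(5.31×10^-4)] = 8.59×10^-4 s.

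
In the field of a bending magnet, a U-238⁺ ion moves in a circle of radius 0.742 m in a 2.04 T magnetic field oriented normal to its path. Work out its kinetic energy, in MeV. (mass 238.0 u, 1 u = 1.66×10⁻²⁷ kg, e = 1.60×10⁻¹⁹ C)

v = qBr/m = (1×1.60×10^-19)(2.04)(0.742) / (3.95×10^-25) = 6.13×10^5 m/s.
K = ½mv² = 0.5·(3.95×10^-25)·(6.13×10^5)² = 7.42×10^-14 J = 0.464 MeV.

K ≈ 0.464 MeV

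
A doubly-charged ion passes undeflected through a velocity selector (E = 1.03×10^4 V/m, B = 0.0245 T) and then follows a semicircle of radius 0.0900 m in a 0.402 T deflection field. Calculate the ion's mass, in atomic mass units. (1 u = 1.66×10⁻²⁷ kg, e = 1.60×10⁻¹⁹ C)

v = E/B₁ = 4.20×10^5 m/s.
From r = mv/(qB₂), m = qB₂r/v = (2×1.60×10^-19)(0.402)(0.0900) / (4.20×10^5) = 2.75×10^-26 kg.
In atomic mass units: m = 2.75×10^-26 / 1.66×10^-27 = 16.6 u.

m ≈ 16.6 u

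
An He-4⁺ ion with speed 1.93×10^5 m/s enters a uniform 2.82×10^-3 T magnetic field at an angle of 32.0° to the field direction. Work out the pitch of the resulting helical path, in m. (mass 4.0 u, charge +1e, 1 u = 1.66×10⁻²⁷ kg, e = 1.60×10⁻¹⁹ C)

The velocity component along B is v∥ = v cos32.0° = 1.64×10^5 m/s.
The cyclotron period T = 2πm/(qB) = 9.25×10^-5 s is set by m, q, B alone.
Pitch = v∥·T = (1.64×10^5)(9.25×10^-5) = 15.1 m.

pitch ≈ 15.1 m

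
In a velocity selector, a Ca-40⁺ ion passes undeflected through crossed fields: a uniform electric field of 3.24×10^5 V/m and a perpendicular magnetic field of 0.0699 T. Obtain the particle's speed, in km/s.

For zero net force, qE = qvB, so v = E/B.
v = (3.24×10^5) / (0.0699) = 4.64×10^6 m/s.

v ≈ 4640 km/s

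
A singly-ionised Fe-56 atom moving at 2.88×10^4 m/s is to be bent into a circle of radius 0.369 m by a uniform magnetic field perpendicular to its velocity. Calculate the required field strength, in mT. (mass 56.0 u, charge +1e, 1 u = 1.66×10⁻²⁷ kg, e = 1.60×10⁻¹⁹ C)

qvB = mv²/r gives B = mv/(qr).
B = (9.30×10^-26)(2.88×10^4) / [(1×1.60×10^-19)(0.369)] = 0.0453 T.

B ≈ 45.3 mT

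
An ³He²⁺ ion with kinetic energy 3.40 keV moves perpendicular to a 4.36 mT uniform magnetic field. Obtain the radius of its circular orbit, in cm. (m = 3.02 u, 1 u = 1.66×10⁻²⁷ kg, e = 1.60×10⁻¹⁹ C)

Convert the energy: K = 3.40 keV = 5.44×10^-16 J.
v = √(2K/m) = √(2·5.44×10^-16/5.01×10^-27) = 4.66×10^5 m/s.
r = mv/(qB) = (5.01×10^-27)(4.66×10^5) / [(2×1.60×10^-19)(4.36×10^-3)] = 1.67 m.

r ≈ 167 cm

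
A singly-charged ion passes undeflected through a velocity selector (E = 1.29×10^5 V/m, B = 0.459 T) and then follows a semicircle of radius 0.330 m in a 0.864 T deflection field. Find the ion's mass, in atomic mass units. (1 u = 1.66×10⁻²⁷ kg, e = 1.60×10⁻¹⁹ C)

m ≈ 97.8 u

v = E/B₁ = 2.81×10^5 m/s.
From r = mv/(qB₂), m = qB₂r/v = (1×1.60×10^-19)(0.864)(0.330) / (2.81×10^5) = 1.62×10^-25 kg.
In atomic mass units: m = 1.62×10^-25 / 1.66×10^-27 = 97.8 u.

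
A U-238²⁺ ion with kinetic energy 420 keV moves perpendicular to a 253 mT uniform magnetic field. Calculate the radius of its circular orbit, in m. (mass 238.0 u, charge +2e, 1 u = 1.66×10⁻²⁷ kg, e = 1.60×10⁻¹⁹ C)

r ≈ 2.85 m

Convert the energy: K = 420 keV = 6.72×10^-14 J.
v = √(2K/m) = √(2·6.72×10^-14/3.95×10^-25) = 5.83×10^5 m/s.
r = mv/(qB) = (3.95×10^-25)(5.83×10^5) / [(2×1.60×10^-19)(0.253)] = 2.85 m.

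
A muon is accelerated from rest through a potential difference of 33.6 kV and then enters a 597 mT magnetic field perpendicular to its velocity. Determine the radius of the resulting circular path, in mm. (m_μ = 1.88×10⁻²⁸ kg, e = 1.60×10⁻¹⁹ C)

r ≈ 14.9 mm

The kinetic energy gained is K = qV = (1×1.60×10^-19)(3.36×10^4) = 5.38×10^-15 J.
v = √(2K/m) = 7.56×10^6 m/s.
r = mv/(qB) = (1.88×10^-28)(7.56×10^6) / [(1×1.60×10^-19)(0.597)] = 0.0149 m.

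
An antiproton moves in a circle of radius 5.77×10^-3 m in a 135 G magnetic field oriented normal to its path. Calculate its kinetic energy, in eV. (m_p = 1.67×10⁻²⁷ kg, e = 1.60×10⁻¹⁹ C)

v = qBr/m = (1×1.60×10^-19)(0.0135)(5.77×10^-3) / (1.67×10^-27) = 7460 m/s.
K = ½mv² = 0.5·(1.67×10^-27)·(7460)² = 4.65×10^-20 J = 0.291 eV.

K ≈ 0.291 eV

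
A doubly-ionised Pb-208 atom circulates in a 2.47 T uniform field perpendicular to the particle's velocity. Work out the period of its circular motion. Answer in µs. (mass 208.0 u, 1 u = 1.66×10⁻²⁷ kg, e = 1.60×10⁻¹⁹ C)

T ≈ 2.74 µs

The cyclotron period is independent of speed: T = 2πm/(qB).
T = 2π(3.45×10^-25) / [(2×1.60×10^-19)(2.47)] = 2.74×10^-6 s.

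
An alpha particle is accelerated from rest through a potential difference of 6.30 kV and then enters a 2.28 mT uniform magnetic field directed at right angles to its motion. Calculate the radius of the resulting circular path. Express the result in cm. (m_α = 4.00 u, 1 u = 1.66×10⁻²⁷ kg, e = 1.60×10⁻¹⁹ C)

The kinetic energy gained is K = qV = (2×1.60×10^-19)(6300) = 2.02×10^-15 J.
v = √(2K/m) = 7.79×10^5 m/s.
r = mv/(qB) = (6.64×10^-27)(7.79×10^5) / [(2×1.60×10^-19)(2.28×10^-3)] = 7.09 m.

r ≈ 709 cm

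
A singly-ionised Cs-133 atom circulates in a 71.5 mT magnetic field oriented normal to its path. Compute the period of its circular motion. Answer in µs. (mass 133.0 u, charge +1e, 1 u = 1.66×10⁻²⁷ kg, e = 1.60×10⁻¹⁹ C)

The cyclotron period is independent of speed: T = 2πm/(qB).
T = 2π(2.21×10^-25) / [(1×1.60×10^-19)(0.0715)] = 1.21×10^-4 s.

T ≈ 121 µs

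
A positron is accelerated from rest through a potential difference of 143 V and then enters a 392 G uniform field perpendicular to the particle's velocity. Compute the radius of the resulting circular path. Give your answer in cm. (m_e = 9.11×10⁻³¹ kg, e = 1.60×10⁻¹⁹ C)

The kinetic energy gained is K = qV = (1×1.60×10^-19)(143) = 2.29×10^-17 J.
v = √(2K/m) = 7.09×10^6 m/s.
r = mv/(qB) = (9.11×10^-31)(7.09×10^6) / [(1×1.60×10^-19)(0.0392)] = 1.03×10^-3 m.

r ≈ 0.103 cm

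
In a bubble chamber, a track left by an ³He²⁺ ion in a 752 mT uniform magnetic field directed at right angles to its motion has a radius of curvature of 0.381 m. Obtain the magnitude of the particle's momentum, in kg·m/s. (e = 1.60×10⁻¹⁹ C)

Since qvB = mv²/r, the momentum p = mv = qBr.
p = (2×1.60×10^-19)(0.752)(0.381) = 9.17×10^-20 kg·m/s.

p ≈ 9.17×10^-20 kg·m/s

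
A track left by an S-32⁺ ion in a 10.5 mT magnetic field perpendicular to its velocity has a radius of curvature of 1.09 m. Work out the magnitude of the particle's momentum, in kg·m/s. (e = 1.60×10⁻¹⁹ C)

Since qvB = mv²/r, the momentum p = mv = qBr.
p = (1×1.60×10^-19)(0.0105)(1.09) = 1.83×10^-21 kg·m/s.

p ≈ 1.83×10^-21 kg·m/s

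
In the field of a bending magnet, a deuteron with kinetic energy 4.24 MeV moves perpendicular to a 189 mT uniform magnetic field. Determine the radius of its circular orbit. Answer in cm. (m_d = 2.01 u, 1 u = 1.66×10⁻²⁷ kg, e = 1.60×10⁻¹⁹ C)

r ≈ 222 cm

Convert the energy: K = 4.24 MeV = 6.78×10^-13 J.
v = √(2K/m) = √(2·6.78×10^-13/3.34×10^-27) = 2.02×10^7 m/s.
r = mv/(qB) = (3.34×10^-27)(2.02×10^7) / [(1×1.60×10^-19)(0.189)] = 2.22 m.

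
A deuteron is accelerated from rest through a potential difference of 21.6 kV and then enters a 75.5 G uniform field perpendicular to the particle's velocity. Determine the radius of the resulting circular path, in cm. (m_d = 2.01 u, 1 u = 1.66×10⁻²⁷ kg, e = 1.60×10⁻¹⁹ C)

The kinetic energy gained is K = qV = (1×1.60×10^-19)(2.16×10^4) = 3.46×10^-15 J.
v = √(2K/m) = 1.44×10^6 m/s.
r = mv/(qB) = (3.34×10^-27)(1.44×10^6) / [(1×1.60×10^-19)(7.55×10^-3)] = 3.98 m.

r ≈ 398 cm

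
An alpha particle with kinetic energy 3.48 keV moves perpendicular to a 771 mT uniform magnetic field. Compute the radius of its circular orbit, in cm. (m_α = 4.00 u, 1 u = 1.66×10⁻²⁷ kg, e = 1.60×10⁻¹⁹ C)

Convert the energy: K = 3.48 keV = 5.57×10^-16 J.
v = √(2K/m) = √(2·5.57×10^-16/6.64×10^-27) = 4.10×10^5 m/s.
r = mv/(qB) = (6.64×10^-27)(4.10×10^5) / [(2×1.60×10^-19)(0.771)] = 0.0110 m.

r ≈ 1.10 cm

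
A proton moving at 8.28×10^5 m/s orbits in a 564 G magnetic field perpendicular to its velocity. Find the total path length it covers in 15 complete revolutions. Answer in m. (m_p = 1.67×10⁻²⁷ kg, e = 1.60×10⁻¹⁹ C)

L ≈ 14.4 m

r = mv/(qB) = 0.153 m, so one revolution covers 2πr = 0.963 m.
In 15 revolutions: L = 15·2πr = 14.4 m.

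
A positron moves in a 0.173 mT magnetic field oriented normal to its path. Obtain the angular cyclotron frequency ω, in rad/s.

ω ≈ 3.04×10^7 rad/s

ω = qB/m = (1×1.60×10^-19)(1.73×10^-4) / (9.11×10^-31) = 3.04×10^7 rad/s.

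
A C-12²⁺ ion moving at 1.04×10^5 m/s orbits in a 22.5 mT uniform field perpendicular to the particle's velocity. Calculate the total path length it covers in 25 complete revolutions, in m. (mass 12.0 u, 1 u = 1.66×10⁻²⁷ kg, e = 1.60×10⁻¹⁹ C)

L ≈ 45.2 m

r = mv/(qB) = 0.288 m, so one revolution covers 2πr = 1.81 m.
In 25 revolutions: L = 25·2πr = 45.2 m.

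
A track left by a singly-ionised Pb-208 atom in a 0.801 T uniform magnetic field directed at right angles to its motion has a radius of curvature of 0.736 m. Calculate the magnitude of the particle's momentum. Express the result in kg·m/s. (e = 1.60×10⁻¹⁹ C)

p ≈ 9.43×10^-20 kg·m/s

Since qvB = mv²/r, the momentum p = mv = qBr.
p = (1×1.60×10^-19)(0.801)(0.736) = 9.43×10^-20 kg·m/s.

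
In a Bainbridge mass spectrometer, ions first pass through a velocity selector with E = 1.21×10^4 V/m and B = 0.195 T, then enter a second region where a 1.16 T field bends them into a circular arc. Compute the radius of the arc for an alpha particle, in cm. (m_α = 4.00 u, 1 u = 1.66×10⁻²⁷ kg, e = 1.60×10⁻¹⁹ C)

The selector passes v = E/B = 1.21×10^4/0.195 = 6.21×10^4 m/s.
In the deflection region, r = mv/(qB₂) = (6.64×10^-27)(6.21×10^4) / [(2×1.60×10^-19)(1.16)] = 1.11×10^-3 m.

r ≈ 0.111 cm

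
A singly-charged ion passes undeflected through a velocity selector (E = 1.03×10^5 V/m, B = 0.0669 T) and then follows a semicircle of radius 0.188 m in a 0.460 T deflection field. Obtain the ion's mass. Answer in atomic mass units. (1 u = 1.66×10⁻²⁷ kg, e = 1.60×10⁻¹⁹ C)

v = E/B₁ = 1.54×10^6 m/s.
From r = mv/(qB₂), m = qB₂r/v = (1×1.60×10^-19)(0.460)(0.188) / (1.54×10^6) = 8.99×10^-27 kg.
In atomic mass units: m = 8.99×10^-27 / 1.66×10^-27 = 5.41 u.

m ≈ 5.41 u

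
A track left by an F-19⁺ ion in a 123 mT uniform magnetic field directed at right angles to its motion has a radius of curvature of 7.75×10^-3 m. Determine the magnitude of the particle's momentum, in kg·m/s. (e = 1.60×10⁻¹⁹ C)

p ≈ 1.53×10^-22 kg·m/s

Since qvB = mv²/r, the momentum p = mv = qBr.
p = (1×1.60×10^-19)(0.123)(7.75×10^-3) = 1.53×10^-22 kg·m/s.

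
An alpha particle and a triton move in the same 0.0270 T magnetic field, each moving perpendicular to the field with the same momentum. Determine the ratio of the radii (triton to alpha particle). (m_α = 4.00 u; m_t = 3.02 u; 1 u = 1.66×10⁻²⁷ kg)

ratio ≈ 2.00

r = p/(qB) ⇒ at equal p, r ∝ 1/q.
r_{triton}/r_{alpha particle} = 2.00.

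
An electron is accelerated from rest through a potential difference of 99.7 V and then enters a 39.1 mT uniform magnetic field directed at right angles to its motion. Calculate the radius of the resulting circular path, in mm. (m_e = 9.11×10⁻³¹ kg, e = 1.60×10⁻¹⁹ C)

r ≈ 0.862 mm

The kinetic energy gained is K = qV = (1×1.60×10^-19)(99.7) = 1.60×10^-17 J.
v = √(2K/m) = 5.92×10^6 m/s.
r = mv/(qB) = (9.11×10^-31)(5.92×10^6) / [(1×1.60×10^-19)(0.0391)] = 8.62×10^-4 m.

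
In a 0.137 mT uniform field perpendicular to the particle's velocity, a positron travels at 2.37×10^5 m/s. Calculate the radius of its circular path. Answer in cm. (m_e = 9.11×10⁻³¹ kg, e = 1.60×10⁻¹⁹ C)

The magnetic force provides the centripetal force: qvB = mv²/r, so r = mv/(qB).
r = (9.11×10^-31 kg)(2.37×10^5 m/s) / [(1×1.60×10^-19 C)(1.37×10^-4 T)] = 9.85×10^-3 m.

r ≈ 0.985 cm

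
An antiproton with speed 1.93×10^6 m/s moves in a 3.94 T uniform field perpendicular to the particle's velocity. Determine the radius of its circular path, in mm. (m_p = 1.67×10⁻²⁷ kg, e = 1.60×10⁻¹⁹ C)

r ≈ 5.11 mm

The magnetic force provides the centripetal force: qvB = mv²/r, so r = mv/(qB).
r = (1.67×10^-27 kg)(1.93×10^6 m/s) / [(1×1.60×10^-19 C)(3.94 T)] = 5.11×10^-3 m.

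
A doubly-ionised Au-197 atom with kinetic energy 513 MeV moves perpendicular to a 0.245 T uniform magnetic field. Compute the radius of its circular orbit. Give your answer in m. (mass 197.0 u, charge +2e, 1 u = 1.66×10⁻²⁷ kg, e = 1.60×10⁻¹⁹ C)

Convert the energy: K = 513 MeV = 8.21×10^-11 J.
v = √(2K/m) = √(2·8.21×10^-11/3.27×10^-25) = 2.24×10^7 m/s.
r = mv/(qB) = (3.27×10^-25)(2.24×10^7) / [(2×1.60×10^-19)(0.245)] = 93.5 m.

r ≈ 93.5 m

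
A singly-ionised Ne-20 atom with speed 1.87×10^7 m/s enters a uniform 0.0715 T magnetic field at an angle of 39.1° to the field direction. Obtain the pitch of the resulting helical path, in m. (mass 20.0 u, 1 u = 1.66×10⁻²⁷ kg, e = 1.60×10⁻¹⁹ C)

The velocity component along B is v∥ = v cos39.1° = 1.45×10^7 m/s.
The cyclotron period T = 2πm/(qB) = 1.82×10^-5 s is set by m, q, B alone.
Pitch = v∥·T = (1.45×10^7)(1.82×10^-5) = 265 m.

pitch ≈ 265 m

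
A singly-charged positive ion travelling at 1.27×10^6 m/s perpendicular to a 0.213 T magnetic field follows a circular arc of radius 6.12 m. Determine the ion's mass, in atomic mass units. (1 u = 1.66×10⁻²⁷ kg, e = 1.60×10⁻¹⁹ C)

qvB = mv²/r ⇒ m = qBr/v.
m = (1×1.60×10^-19)(0.213)(6.12) / (1.27×10^6) = 1.64×10^-25 kg = 98.9 u.

m ≈ 98.9 u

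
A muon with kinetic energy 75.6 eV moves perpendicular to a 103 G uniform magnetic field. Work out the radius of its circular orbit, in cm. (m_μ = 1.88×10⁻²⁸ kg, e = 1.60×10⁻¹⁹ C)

r ≈ 4.09 cm

Convert the energy: K = 75.6 eV = 1.21×10^-17 J.
v = √(2K/m) = √(2·1.21×10^-17/1.88×10^-28) = 3.59×10^5 m/s.
r = mv/(qB) = (1.88×10^-28)(3.59×10^5) / [(1×1.60×10^-19)(0.0103)] = 0.0409 m.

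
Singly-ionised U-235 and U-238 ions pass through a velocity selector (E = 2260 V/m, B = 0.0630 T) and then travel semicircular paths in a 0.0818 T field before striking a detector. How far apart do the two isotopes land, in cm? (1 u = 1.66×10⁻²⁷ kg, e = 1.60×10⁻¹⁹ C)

Both emerge at v = E/B₁ = 3.59×10^4 m/s.
r = mv/(qB₂), so r₁ = 1.0692 m and r₂ = 1.0829 m, giving Δr = 0.0136 m.
After a semicircle each ion lands a diameter 2r from the entry slit, so the separation is 2Δr = 0.0273 m.

Δd ≈ 2.73 cm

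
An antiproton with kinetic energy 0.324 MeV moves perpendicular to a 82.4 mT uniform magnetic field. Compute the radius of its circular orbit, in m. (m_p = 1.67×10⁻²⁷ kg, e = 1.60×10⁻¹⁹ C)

Convert the energy: K = 0.324 MeV = 5.18×10^-14 J.
v = √(2K/m) = √(2·5.18×10^-14/1.67×10^-27) = 7.88×10^6 m/s.
r = mv/(qB) = (1.67×10^-27)(7.88×10^6) / [(1×1.60×10^-19)(0.0824)] = 0.998 m.

r ≈ 0.998 m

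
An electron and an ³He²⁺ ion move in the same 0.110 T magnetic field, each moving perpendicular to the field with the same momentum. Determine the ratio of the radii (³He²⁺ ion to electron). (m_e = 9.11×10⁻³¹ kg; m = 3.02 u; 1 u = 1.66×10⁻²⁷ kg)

ratio ≈ 0.500

r = p/(qB) ⇒ at equal p, r ∝ 1/q.
r_{³He²⁺ ion}/r_{electron} = 0.500.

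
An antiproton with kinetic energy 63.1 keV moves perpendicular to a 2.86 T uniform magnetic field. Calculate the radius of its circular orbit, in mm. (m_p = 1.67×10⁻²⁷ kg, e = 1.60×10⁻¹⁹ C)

Convert the energy: K = 63.1 keV = 1.01×10^-14 J.
v = √(2K/m) = √(2·1.01×10^-14/1.67×10^-27) = 3.48×10^6 m/s.
r = mv/(qB) = (1.67×10^-27)(3.48×10^6) / [(1×1.60×10^-19)(2.86)] = 0.0127 m.

r ≈ 12.7 mm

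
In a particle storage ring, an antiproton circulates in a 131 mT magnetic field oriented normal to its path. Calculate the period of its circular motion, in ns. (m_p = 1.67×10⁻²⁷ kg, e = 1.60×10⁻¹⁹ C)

The cyclotron period is independent of speed: T = 2πm/(qB).
T = 2π(1.67×10^-27) / [(1×1.60×10^-19)(0.131)] = 5.01×10^-7 s.

T ≈ 501 ns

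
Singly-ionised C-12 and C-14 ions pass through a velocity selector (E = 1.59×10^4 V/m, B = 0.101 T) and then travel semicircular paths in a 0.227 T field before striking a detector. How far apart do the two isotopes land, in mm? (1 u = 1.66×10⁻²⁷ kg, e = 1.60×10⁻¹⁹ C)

Δd ≈ 28.8 mm

Both emerge at v = E/B₁ = 1.57×10^5 m/s.
r = mv/(qB₂), so r₁ = 0.08634 m and r₂ = 0.1007 m, giving Δr = 0.0144 m.
After a semicircle each ion lands a diameter 2r from the entry slit, so the separation is 2Δr = 0.0288 m.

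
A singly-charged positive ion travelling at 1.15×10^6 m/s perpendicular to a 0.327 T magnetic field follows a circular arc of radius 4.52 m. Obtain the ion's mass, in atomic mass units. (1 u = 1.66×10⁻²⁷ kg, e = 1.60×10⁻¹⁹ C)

m ≈ 124 u

qvB = mv²/r ⇒ m = qBr/v.
m = (1×1.60×10^-19)(0.327)(4.52) / (1.15×10^6) = 2.06×10^-25 kg = 124 u.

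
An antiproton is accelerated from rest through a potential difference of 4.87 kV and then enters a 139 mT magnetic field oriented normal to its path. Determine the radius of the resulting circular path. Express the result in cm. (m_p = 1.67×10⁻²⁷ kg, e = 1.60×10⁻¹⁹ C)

r ≈ 7.25 cm

The kinetic energy gained is K = qV = (1×1.60×10^-19)(4870) = 7.79×10^-16 J.
v = √(2K/m) = 9.66×10^5 m/s.
r = mv/(qB) = (1.67×10^-27)(9.66×10^5) / [(1×1.60×10^-19)(0.139)] = 0.0725 m.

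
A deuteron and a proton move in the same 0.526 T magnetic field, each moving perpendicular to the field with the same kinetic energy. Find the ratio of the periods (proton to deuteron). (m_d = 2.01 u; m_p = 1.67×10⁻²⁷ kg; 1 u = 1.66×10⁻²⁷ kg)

ratio ≈ 0.501

T = 2πm/(qB) is independent of speed, so T₂/T₁ = (m₂/q₂)/(m₁/q₁).
T_{proton}/T_{deuteron} = (1.67×10^-27/1e) / (3.34×10^-27/1e) = 0.501.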